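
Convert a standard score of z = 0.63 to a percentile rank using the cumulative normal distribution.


CDF(z) = 0.5 * (1 + erf(z/sqrt(2)))
erf(0.4455) = 0.4713
CDF = 0.7357
Percentile rank = 0.7357 * 100 = 73.57

73.57


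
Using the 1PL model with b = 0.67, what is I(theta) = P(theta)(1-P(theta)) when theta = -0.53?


P = 1/(1+exp(-(-0.53-0.67))) = 0.2315
I = P*(1-P) = 0.2315 * 0.7685
I = 0.1779

0.1779


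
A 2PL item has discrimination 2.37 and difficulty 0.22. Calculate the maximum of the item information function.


For 2PL, max info at theta = b = 0.22
I_max = a^2 / 4 = 2.37^2 / 4
= 5.6169 / 4
I_max = 1.4042

1.4042


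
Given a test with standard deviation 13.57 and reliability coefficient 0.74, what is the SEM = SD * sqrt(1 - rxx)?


SEM = SD * sqrt(1 - rxx)
SEM = 13.57 * sqrt(1 - 0.74)
SEM = 13.57 * sqrt(0.26) = 13.57 * 0.509902
SEM = 6.9194

6.9194


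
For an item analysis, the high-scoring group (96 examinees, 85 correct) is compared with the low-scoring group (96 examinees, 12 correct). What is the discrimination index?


p_upper = 85/96 = 0.8854
p_lower = 12/96 = 0.125
D = 0.8854 - 0.125 = 0.7604

0.7604


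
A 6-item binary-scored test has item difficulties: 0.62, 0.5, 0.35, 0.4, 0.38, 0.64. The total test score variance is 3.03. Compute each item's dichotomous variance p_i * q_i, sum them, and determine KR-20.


For each item, compute p_i * q_i:
  Item 1: 0.62 * 0.38 = 0.2356
  Item 2: 0.5 * 0.5 = 0.25
  Item 3: 0.35 * 0.65 = 0.2275
  Item 4: 0.4 * 0.6 = 0.24
  Item 5: 0.38 * 0.62 = 0.2356
  Item 6: 0.64 * 0.36 = 0.2304
Sum(p_i * q_i) = 0.2356 + 0.25 + 0.2275 + 0.24 + 0.2356 + 0.2304 = 1.4191
KR-20 = (k/(k-1)) * (1 - Sum(p_i*q_i) / Var_total)
= (6/5) * (1 - 1.4191/3.03)
= 1.2 * 0.5317
KR-20 = 0.638

0.638


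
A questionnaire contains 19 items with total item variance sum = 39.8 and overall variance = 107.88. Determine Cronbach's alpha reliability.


alpha = (k/(k-1)) * (1 - sum(si^2)/s_total^2)
= (19/18) * (1 - 39.8/107.88)
alpha = 0.6661

0.6661


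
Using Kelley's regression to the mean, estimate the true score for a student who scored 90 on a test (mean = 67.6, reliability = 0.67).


T_est = rxx * X + (1 - rxx) * mean
T_est = 0.67 * 90 + 0.33 * 67.6
T_est = 60.3 + 22.308
T_est = 82.608

82.608


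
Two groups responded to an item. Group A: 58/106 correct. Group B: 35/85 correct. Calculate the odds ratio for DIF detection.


Odds_A = 58/48 = 1.2083
Odds_B = 35/50 = 0.7
OR = Odds_A / Odds_B = 1.2083 / 0.7
Exactly, OR = (58 * 50) / (48 * 35) = 2900 / 1680
OR = 1.7262

1.7262


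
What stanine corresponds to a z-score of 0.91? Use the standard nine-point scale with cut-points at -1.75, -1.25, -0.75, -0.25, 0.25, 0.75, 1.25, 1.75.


Stanine boundaries: [-1.75, -1.25, -0.75, -0.25, 0.25, 0.75, 1.25, 1.75]
z = 0.91
Check each boundary:
  z >= -1.75 -> could be stanine 2
  z >= -1.25 -> could be stanine 3
  z >= -0.75 -> could be stanine 4
  z >= -0.25 -> could be stanine 5
  z >= 0.25 -> could be stanine 6
  z >= 0.75 -> could be stanine 7
  z < 1.25
  z < 1.75
Highest qualifying boundary gives stanine = 7

7


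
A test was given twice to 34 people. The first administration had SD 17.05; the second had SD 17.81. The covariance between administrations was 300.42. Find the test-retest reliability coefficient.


r = cov(X,Y) / (SD_X * SD_Y)
r = 300.42 / (17.05 * 17.81)
r = 300.42 / 303.6605
r = 0.9893

0.9893


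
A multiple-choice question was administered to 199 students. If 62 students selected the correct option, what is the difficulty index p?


Item difficulty p = number correct / total examinees
p = 62 / 199
p = 0.3116

0.3116


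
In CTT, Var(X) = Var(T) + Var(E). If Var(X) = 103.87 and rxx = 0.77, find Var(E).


var_true = rxx * var_obs = 0.77 * 103.87 = 79.9799
var_error = var_obs - var_true
var_error = 103.87 - 79.9799
var_error = 23.8901

23.8901


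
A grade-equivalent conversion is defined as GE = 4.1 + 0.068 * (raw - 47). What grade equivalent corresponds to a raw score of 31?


raw - median = 31 - 47 = -16
slope * diff = 0.068 * -16 = -1.088
GE = 4.1 + -1.088
GE = 3.012

3.012


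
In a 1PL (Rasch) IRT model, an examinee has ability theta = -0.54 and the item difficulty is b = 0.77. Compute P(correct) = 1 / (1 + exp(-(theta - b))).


theta - b = -0.54 - 0.77 = -1.31
exp(-(theta - b)) = exp(1.31) = 3.7062
P = 1 / (1 + 3.7062)
P = 0.2125

0.2125


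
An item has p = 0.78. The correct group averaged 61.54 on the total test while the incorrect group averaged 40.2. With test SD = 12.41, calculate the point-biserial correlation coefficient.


q = 1 - p = 0.22
rpb = ((M1 - M0) / SD) * sqrt(p * q)
rpb = ((61.54 - 40.2) / 12.41) * sqrt(0.78 * 0.22)
rpb = 0.7123

0.7123


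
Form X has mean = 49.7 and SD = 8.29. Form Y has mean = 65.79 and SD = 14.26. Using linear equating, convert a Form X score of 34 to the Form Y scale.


slope = SD_Y / SD_X = 14.26 / 8.29 ~ 1.7201
intercept = mean_Y - slope * mean_X = 65.79 - (14.26 / 8.29) * 49.7 ~ -19.7012
Y = slope * X + intercept. To avoid rounding drift from the rounded slope/intercept, evaluate the equivalent form Y = mean_Y + SD_Y * (X - mean_X) / SD_X at full precision:
Y = 65.79 + 14.26 * (34 - 49.7) / 8.29
Y = 65.79 - 14.26 * 15.7 / 8.29
Y = 65.79 - 223.882 / 8.29
Y = 65.79 - 27.0063
Y = 38.7837

38.7837


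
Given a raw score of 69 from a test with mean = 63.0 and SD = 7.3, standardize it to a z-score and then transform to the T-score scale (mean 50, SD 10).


z = (X - mean) / SD = (69 - 63.0) / 7.3
z = 6.0 / 7.3
z = 0.8219
T-score = T = 50 + 10z
Carry z at full precision (z = 6.0 / 7.3) into the conversion:
T-score = 50 + 10 * (6.0 / 7.3) = 50 + 60 / 7.3
T-score = 50 + 8.2192
T-score = 58.2192

58.2192


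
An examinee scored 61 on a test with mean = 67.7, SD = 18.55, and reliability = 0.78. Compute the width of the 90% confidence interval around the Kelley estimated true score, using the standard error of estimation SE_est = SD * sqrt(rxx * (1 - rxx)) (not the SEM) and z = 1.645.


True score estimate = 0.78*61 + 0.22*67.7 = 62.474
SE_est = SD * sqrt(rxx * (1 - rxx)) = 18.55 * sqrt(0.78 * 0.22) = 18.55 * sqrt(0.1716) = 7.684269
CI = T_est +/- z * SE_est, so width = 2 * z * SE_est = 2 * 1.645 * 7.684269
Width = 25.2812

25.2812


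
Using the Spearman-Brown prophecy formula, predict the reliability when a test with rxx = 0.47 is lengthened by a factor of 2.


r_new = (n * rxx) / (1 + (n-1) * rxx)
r_new = (2 * 0.47) / (1 + 1 * 0.47)
r_new = 0.94 / 1.47
r_new = 0.6395

0.6395


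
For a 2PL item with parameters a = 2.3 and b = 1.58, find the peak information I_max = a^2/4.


For 2PL, max info at theta = b = 1.58
I_max = a^2 / 4 = 2.3^2 / 4
= 5.29 / 4
I_max = 1.3225

1.3225


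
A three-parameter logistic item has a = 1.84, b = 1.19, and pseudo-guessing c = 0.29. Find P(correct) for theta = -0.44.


logit = 1.84*(-0.44 - 1.19) = -2.9992
P* = 1/(1 + exp(--2.9992)) = 0.0475
P = 0.29 + (1 - 0.29) * 0.0475
P = 0.3237

0.3237


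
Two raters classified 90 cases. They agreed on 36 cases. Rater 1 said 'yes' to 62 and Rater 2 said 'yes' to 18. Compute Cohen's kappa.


P_o = 36/90 = 0.4
P_e = (62*18 + 28*72) / 8100 = 0.386667
kappa = (P_o - P_e) / (1 - P_e)
kappa = (0.4 - 0.386667) / (1 - 0.386667)
kappa = 0.0217

0.0217


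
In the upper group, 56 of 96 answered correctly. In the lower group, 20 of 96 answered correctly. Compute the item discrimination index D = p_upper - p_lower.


p_upper = 56/96 = 0.5833
p_lower = 20/96 = 0.2083
D = 0.5833 - 0.2083 = 0.375

0.375


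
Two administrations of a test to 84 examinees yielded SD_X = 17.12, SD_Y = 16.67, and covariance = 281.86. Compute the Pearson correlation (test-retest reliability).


r = cov(X,Y) / (SD_X * SD_Y)
r = 281.86 / (17.12 * 16.67)
r = 281.86 / 285.3904
r = 0.9876

0.9876


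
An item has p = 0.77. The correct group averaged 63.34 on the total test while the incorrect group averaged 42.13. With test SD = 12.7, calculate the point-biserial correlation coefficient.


q = 1 - p = 0.23
rpb = ((M1 - M0) / SD) * sqrt(p * q)
rpb = ((63.34 - 42.13) / 12.7) * sqrt(0.77 * 0.23)
rpb = 0.7028

0.7028


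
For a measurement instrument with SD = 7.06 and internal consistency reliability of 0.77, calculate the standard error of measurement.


SEM = SD * sqrt(1 - rxx)
SEM = 7.06 * sqrt(1 - 0.77)
SEM = 7.06 * sqrt(0.23) = 7.06 * 0.479583
SEM = 3.3859

3.3859


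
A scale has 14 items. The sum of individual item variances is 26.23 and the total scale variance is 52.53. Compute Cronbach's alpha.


alpha = (k/(k-1)) * (1 - sum(si^2)/s_total^2)
= (14/13) * (1 - 26.23/52.53)
alpha = 0.5392

0.5392


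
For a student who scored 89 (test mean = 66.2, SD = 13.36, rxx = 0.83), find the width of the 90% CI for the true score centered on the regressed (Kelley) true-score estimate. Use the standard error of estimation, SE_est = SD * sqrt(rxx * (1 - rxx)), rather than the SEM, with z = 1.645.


True score estimate = 0.83*89 + 0.17*66.2 = 85.124
SE_est = SD * sqrt(rxx * (1 - rxx)) = 13.36 * sqrt(0.83 * 0.17) = 13.36 * sqrt(0.1411) = 5.018454
CI = T_est +/- z * SE_est, so width = 2 * z * SE_est = 2 * 1.645 * 5.018454
Width = 16.5107

16.5107


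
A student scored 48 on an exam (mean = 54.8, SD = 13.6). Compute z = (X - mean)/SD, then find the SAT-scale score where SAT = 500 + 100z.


z = (X - mean) / SD = (48 - 54.8) / 13.6
z = -6.8 / 13.6
z = -0.5
SAT-scale = SAT = 500 + 100z
Carry z at full precision (z = -6.8 / 13.6) into the conversion:
SAT-scale = 500 + 100 * (-6.8 / 13.6) = 500 + -680 / 13.6
SAT-scale = 500 + -50.0
SAT-scale = 450.0

450.0


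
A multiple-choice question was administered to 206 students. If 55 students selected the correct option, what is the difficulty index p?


Item difficulty p = number correct / total examinees
p = 55 / 206
p = 0.267

0.267


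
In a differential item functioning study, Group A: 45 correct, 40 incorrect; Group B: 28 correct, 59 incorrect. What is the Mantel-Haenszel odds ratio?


Odds_A = 45/40 = 1.125
Odds_B = 28/59 = 0.4746
OR = Odds_A / Odds_B = 1.125 / 0.4746
Exactly, OR = (45 * 59) / (40 * 28) = 2655 / 1120
OR = 2.3705

2.3705


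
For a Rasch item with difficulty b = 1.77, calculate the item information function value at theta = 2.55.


P = 1/(1+exp(-(2.55-1.77))) = 0.6857
I = P*(1-P) = 0.6857 * 0.3143
I = 0.2155

0.2155


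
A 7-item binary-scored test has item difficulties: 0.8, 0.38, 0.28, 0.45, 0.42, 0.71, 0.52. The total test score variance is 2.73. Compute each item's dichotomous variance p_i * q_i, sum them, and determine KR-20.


For each item, compute p_i * q_i:
  Item 1: 0.8 * 0.2 = 0.16
  Item 2: 0.38 * 0.62 = 0.2356
  Item 3: 0.28 * 0.72 = 0.2016
  Item 4: 0.45 * 0.55 = 0.2475
  Item 5: 0.42 * 0.58 = 0.2436
  Item 6: 0.71 * 0.29 = 0.2059
  Item 7: 0.52 * 0.48 = 0.2496
Sum(p_i * q_i) = 0.16 + 0.2356 + 0.2016 + 0.2475 + 0.2436 + 0.2059 + 0.2496 = 1.5438
KR-20 = (k/(k-1)) * (1 - Sum(p_i*q_i) / Var_total)
= (7/6) * (1 - 1.5438/2.73)
= 1.1667 * 0.4345
KR-20 = 0.5069

0.5069


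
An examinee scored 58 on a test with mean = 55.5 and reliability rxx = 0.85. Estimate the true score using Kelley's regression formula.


T_est = rxx * X + (1 - rxx) * mean
T_est = 0.85 * 58 + 0.15 * 55.5
T_est = 49.3 + 8.325
T_est = 57.625

57.625


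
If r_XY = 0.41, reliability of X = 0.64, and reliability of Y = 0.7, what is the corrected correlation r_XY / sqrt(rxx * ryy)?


r_corrected = rxy / sqrt(rxx * ryy)
= 0.41 / sqrt(0.64 * 0.7)
= 0.41 / sqrt(0.448)
= 0.41 / 0.669328
r_corrected = 0.6126

0.6126


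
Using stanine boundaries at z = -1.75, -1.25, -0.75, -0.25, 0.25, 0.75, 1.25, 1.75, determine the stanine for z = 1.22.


Stanine boundaries: [-1.75, -1.25, -0.75, -0.25, 0.25, 0.75, 1.25, 1.75]
z = 1.22
Check each boundary:
  z >= -1.75 -> could be stanine 2
  z >= -1.25 -> could be stanine 3
  z >= -0.75 -> could be stanine 4
  z >= -0.25 -> could be stanine 5
  z >= 0.25 -> could be stanine 6
  z >= 0.75 -> could be stanine 7
  z < 1.25
  z < 1.75
Highest qualifying boundary gives stanine = 7

7


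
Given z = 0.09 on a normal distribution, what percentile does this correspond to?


CDF(z) = 0.5 * (1 + erf(z/sqrt(2)))
erf(0.0636) = 0.0717
CDF = 0.5359
Percentile rank = 0.5359 * 100 = 53.59

53.59


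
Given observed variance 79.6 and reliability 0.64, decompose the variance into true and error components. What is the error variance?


var_true = rxx * var_obs = 0.64 * 79.6 = 50.944
var_error = var_obs - var_true
var_error = 79.6 - 50.944
var_error = 28.656

28.656


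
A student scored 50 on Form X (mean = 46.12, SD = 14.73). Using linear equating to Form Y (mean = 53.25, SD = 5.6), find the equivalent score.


slope = SD_Y / SD_X = 5.6 / 14.73 ~ 0.3802
intercept = mean_Y - slope * mean_X = 53.25 - (5.6 / 14.73) * 46.12 ~ 35.7163
Y = slope * X + intercept. To avoid rounding drift from the rounded slope/intercept, evaluate the equivalent form Y = mean_Y + SD_Y * (X - mean_X) / SD_X at full precision:
Y = 53.25 + 5.6 * (50 - 46.12) / 14.73
Y = 53.25 + 5.6 * 3.88 / 14.73
Y = 53.25 + 21.728 / 14.73
Y = 53.25 + 1.4751
Y = 54.7251

54.7251


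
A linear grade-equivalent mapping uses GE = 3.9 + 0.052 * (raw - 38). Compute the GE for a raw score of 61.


raw - median = 61 - 38 = 23
slope * diff = 0.052 * 23 = 1.196
GE = 3.9 + 1.196
GE = 5.096

5.096


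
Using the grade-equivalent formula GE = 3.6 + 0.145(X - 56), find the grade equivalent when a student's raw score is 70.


raw - median = 70 - 56 = 14
slope * diff = 0.145 * 14 = 2.03
GE = 3.6 + 2.03
GE = 5.63

5.63


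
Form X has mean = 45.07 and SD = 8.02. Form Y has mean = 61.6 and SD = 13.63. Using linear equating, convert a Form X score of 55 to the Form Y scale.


slope = SD_Y / SD_X = 13.63 / 8.02 ~ 1.6995
intercept = mean_Y - slope * mean_X = 61.6 - (13.63 / 8.02) * 45.07 ~ -14.9965
Y = slope * X + intercept. To avoid rounding drift from the rounded slope/intercept, evaluate the equivalent form Y = mean_Y + SD_Y * (X - mean_X) / SD_X at full precision:
Y = 61.6 + 13.63 * (55 - 45.07) / 8.02
Y = 61.6 + 13.63 * 9.93 / 8.02
Y = 61.6 + 135.3459 / 8.02
Y = 61.6 + 16.876
Y = 78.476

78.476


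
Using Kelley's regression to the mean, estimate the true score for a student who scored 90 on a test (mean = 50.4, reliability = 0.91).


T_est = rxx * X + (1 - rxx) * mean
T_est = 0.91 * 90 + 0.09 * 50.4
T_est = 81.9 + 4.536
T_est = 86.436

86.436


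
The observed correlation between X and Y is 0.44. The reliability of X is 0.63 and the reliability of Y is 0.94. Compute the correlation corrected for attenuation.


r_corrected = rxy / sqrt(rxx * ryy)
= 0.44 / sqrt(0.63 * 0.94)
= 0.44 / sqrt(0.5922)
= 0.44 / 0.769545
r_corrected = 0.5718

0.5718


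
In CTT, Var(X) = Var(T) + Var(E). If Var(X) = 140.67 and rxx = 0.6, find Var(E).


var_true = rxx * var_obs = 0.6 * 140.67 = 84.402
var_error = var_obs - var_true
var_error = 140.67 - 84.402
var_error = 56.268

56.268


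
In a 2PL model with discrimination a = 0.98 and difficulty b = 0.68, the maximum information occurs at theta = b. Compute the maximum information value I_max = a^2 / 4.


For 2PL, max info at theta = b = 0.68
I_max = a^2 / 4 = 0.98^2 / 4
= 0.9604 / 4
I_max = 0.2401

0.2401


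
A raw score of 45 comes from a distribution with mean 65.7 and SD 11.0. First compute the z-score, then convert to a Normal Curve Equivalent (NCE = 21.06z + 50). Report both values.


z = (X - mean) / SD = (45 - 65.7) / 11.0
z = -20.7 / 11.0
z = -1.8818
NCE = NCE = 21.06z + 50
Carry z at full precision (z = -20.7 / 11.0) into the conversion:
NCE = 21.06 * (-20.7 / 11.0) + 50 = -435.942 / 11.0 + 50
NCE = -39.6311 + 50
NCE = 10.3689

10.3689


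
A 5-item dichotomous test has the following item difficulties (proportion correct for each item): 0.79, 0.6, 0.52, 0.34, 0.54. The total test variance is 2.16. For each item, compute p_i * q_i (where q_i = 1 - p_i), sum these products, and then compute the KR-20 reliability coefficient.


For each item, compute p_i * q_i:
  Item 1: 0.79 * 0.21 = 0.1659
  Item 2: 0.6 * 0.4 = 0.24
  Item 3: 0.52 * 0.48 = 0.2496
  Item 4: 0.34 * 0.66 = 0.2244
  Item 5: 0.54 * 0.46 = 0.2484
Sum(p_i * q_i) = 0.1659 + 0.24 + 0.2496 + 0.2244 + 0.2484 = 1.1283
KR-20 = (k/(k-1)) * (1 - Sum(p_i*q_i) / Var_total)
= (5/4) * (1 - 1.1283/2.16)
= 1.25 * 0.4776
KR-20 = 0.597

0.597


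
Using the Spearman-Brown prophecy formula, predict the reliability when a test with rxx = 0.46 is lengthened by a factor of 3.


r_new = (n * rxx) / (1 + (n-1) * rxx)
r_new = (3 * 0.46) / (1 + 2 * 0.46)
r_new = 1.38 / 1.92
r_new = 0.7188

0.7188


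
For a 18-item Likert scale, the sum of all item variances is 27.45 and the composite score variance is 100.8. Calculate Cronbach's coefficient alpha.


alpha = (k/(k-1)) * (1 - sum(si^2)/s_total^2)
= (18/17) * (1 - 27.45/100.8)
alpha = 0.7705

0.7705


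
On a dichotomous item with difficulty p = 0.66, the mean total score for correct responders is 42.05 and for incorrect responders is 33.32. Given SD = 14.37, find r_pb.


q = 1 - p = 0.34
rpb = ((M1 - M0) / SD) * sqrt(p * q)
rpb = ((42.05 - 33.32) / 14.37) * sqrt(0.66 * 0.34)
rpb = 0.2878

0.2878


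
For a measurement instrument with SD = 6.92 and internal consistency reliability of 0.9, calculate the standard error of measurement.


SEM = SD * sqrt(1 - rxx)
SEM = 6.92 * sqrt(1 - 0.9)
SEM = 6.92 * sqrt(0.1) = 6.92 * 0.316228
SEM = 2.1883

2.1883


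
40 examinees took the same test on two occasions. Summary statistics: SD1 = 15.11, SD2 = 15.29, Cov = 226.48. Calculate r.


r = cov(X,Y) / (SD_X * SD_Y)
r = 226.48 / (15.11 * 15.29)
r = 226.48 / 231.0319
r = 0.9803

0.9803


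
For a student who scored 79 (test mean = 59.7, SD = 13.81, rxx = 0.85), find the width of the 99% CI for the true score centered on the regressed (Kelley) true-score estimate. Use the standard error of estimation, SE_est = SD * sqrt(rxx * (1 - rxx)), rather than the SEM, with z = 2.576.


True score estimate = 0.85*79 + 0.15*59.7 = 76.105
SE_est = SD * sqrt(rxx * (1 - rxx)) = 13.81 * sqrt(0.85 * 0.15) = 13.81 * sqrt(0.1275) = 4.931156
CI = T_est +/- z * SE_est, so width = 2 * z * SE_est = 2 * 2.576 * 4.931156
Width = 25.4053

25.4053


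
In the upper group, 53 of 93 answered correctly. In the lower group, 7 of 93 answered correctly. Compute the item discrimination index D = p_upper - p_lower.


p_upper = 53/93 = 0.5699
p_lower = 7/93 = 0.0753
D = 0.5699 - 0.0753 = 0.4946

0.4946


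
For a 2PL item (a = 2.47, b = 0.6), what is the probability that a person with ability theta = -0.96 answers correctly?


a*(theta - b) = 2.47 * (-0.96 - 0.6) = -3.8532
exp(--3.8532) = 47.1437
P = 1 / (1 + 47.1437)
P = 0.0208

0.0208


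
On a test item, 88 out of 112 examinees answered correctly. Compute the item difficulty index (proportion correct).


Item difficulty p = number correct / total examinees
p = 88 / 112
p = 0.7857

0.7857


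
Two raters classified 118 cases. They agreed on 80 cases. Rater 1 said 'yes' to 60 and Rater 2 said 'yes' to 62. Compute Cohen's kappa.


P_o = 80/118 = 0.677966
P_e = (60*62 + 58*56) / 13924 = 0.500431
kappa = (P_o - P_e) / (1 - P_e)
kappa = (0.677966 - 0.500431) / (1 - 0.500431)
kappa = 0.3554

0.3554


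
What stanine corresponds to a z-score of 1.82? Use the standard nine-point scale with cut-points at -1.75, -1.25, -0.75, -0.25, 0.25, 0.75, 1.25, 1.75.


Stanine boundaries: [-1.75, -1.25, -0.75, -0.25, 0.25, 0.75, 1.25, 1.75]
z = 1.82
Check each boundary:
  z >= -1.75 -> could be stanine 2
  z >= -1.25 -> could be stanine 3
  z >= -0.75 -> could be stanine 4
  z >= -0.25 -> could be stanine 5
  z >= 0.25 -> could be stanine 6
  z >= 0.75 -> could be stanine 7
  z >= 1.25 -> could be stanine 8
  z >= 1.75 -> could be stanine 9
Highest qualifying boundary gives stanine = 9

9


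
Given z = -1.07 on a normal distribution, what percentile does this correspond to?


CDF(z) = 0.5 * (1 + erf(z/sqrt(2)))
erf(-0.7566) = -0.7154
CDF = 0.1423
Percentile rank = 0.1423 * 100 = 14.23

14.23


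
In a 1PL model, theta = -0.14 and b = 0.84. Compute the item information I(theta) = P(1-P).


P = 1/(1+exp(-(-0.14-0.84))) = 0.2729
I = P*(1-P) = 0.2729 * 0.7271
I = 0.1984

0.1984


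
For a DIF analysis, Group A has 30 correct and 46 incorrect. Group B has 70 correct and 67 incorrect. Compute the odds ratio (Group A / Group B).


Odds_A = 30/46 = 0.6522
Odds_B = 70/67 = 1.0448
OR = Odds_A / Odds_B = 0.6522 / 1.0448
Exactly, OR = (30 * 67) / (46 * 70) = 2010 / 3220
OR = 0.6242

0.6242


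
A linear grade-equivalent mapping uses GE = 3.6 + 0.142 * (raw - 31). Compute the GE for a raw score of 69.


raw - median = 69 - 31 = 38
slope * diff = 0.142 * 38 = 5.396
GE = 3.6 + 5.396
GE = 8.996

8.996


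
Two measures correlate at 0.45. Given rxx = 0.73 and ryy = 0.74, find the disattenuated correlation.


r_corrected = rxy / sqrt(rxx * ryy)
= 0.45 / sqrt(0.73 * 0.74)
= 0.45 / sqrt(0.5402)
= 0.45 / 0.734983
r_corrected = 0.6123

0.6123


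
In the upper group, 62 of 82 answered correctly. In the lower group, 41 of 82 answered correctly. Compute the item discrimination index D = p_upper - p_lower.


p_upper = 62/82 = 0.7561
p_lower = 41/82 = 0.5
D = 0.7561 - 0.5 = 0.2561

0.2561


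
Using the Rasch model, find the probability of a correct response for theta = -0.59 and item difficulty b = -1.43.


theta - b = -0.59 - -1.43 = 0.84
exp(-(theta - b)) = exp(-0.84) = 0.4317
P = 1 / (1 + 0.4317)
P = 0.6985

0.6985


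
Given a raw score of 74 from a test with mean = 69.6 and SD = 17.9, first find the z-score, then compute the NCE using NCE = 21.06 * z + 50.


z = (X - mean) / SD = (74 - 69.6) / 17.9
z = 4.4 / 17.9
z = 0.2458
NCE = NCE = 21.06z + 50
Carry z at full precision (z = 4.4 / 17.9) into the conversion:
NCE = 21.06 * (4.4 / 17.9) + 50 = 92.664 / 17.9 + 50
NCE = 5.1768 + 50
NCE = 55.1768

55.1768


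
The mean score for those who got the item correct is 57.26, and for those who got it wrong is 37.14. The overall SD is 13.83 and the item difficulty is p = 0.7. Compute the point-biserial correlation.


q = 1 - p = 0.3
rpb = ((M1 - M0) / SD) * sqrt(p * q)
rpb = ((57.26 - 37.14) / 13.83) * sqrt(0.7 * 0.3)
rpb = 0.6667

0.6667


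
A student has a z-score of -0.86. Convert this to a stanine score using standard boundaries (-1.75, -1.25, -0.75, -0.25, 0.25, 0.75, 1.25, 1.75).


Stanine boundaries: [-1.75, -1.25, -0.75, -0.25, 0.25, 0.75, 1.25, 1.75]
z = -0.86
Check each boundary:
  z >= -1.75 -> could be stanine 2
  z >= -1.25 -> could be stanine 3
  z < -0.75
  z < -0.25
  z < 0.25
  z < 0.75
  z < 1.25
  z < 1.75
Highest qualifying boundary gives stanine = 3

3


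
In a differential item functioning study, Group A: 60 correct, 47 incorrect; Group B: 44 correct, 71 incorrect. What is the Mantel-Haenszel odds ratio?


Odds_A = 60/47 = 1.2766
Odds_B = 44/71 = 0.6197
OR = Odds_A / Odds_B = 1.2766 / 0.6197
Exactly, OR = (60 * 71) / (47 * 44) = 4260 / 2068
OR = 2.06

2.06


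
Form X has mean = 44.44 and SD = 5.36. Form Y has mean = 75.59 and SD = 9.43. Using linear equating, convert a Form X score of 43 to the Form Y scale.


slope = SD_Y / SD_X = 9.43 / 5.36 ~ 1.7593
intercept = mean_Y - slope * mean_X = 75.59 - (9.43 / 5.36) * 44.44 ~ -2.5946
Y = slope * X + intercept. To avoid rounding drift from the rounded slope/intercept, evaluate the equivalent form Y = mean_Y + SD_Y * (X - mean_X) / SD_X at full precision:
Y = 75.59 + 9.43 * (43 - 44.44) / 5.36
Y = 75.59 - 9.43 * 1.44 / 5.36
Y = 75.59 - 13.5792 / 5.36
Y = 75.59 - 2.5334
Y = 73.0566

73.0566


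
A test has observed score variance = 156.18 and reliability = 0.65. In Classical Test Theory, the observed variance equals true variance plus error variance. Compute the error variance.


var_true = rxx * var_obs = 0.65 * 156.18 = 101.517
var_error = var_obs - var_true
var_error = 156.18 - 101.517
var_error = 54.663

54.663


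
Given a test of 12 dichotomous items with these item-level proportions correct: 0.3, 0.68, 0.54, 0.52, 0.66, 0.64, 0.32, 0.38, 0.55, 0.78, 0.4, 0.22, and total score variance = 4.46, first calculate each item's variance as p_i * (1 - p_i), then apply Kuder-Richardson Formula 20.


For each item, compute p_i * q_i:
  Item 1: 0.3 * 0.7 = 0.21
  Item 2: 0.68 * 0.32 = 0.2176
  Item 3: 0.54 * 0.46 = 0.2484
  Item 4: 0.52 * 0.48 = 0.2496
  Item 5: 0.66 * 0.34 = 0.2244
  Item 6: 0.64 * 0.36 = 0.2304
  Item 7: 0.32 * 0.68 = 0.2176
  Item 8: 0.38 * 0.62 = 0.2356
  Item 9: 0.55 * 0.45 = 0.2475
  Item 10: 0.78 * 0.22 = 0.1716
  Item 11: 0.4 * 0.6 = 0.24
  Item 12: 0.22 * 0.78 = 0.1716
Sum(p_i * q_i) = 0.21 + 0.2176 + 0.2484 + 0.2496 + 0.2244 + 0.2304 + 0.2176 + 0.2356 + 0.2475 + 0.1716 + 0.24 + 0.1716 = 2.6643
KR-20 = (k/(k-1)) * (1 - Sum(p_i*q_i) / Var_total)
= (12/11) * (1 - 2.6643/4.46)
= 1.0909 * 0.4026
KR-20 = 0.4392

0.4392


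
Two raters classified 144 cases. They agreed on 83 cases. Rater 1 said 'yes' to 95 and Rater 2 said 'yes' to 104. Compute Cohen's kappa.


P_o = 83/144 = 0.576389
P_e = (95*104 + 49*40) / 20736 = 0.570988
kappa = (P_o - P_e) / (1 - P_e)
kappa = (0.576389 - 0.570988) / (1 - 0.570988)
kappa = 0.0126

0.0126


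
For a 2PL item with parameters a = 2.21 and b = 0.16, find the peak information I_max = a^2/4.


For 2PL, max info at theta = b = 0.16
I_max = a^2 / 4 = 2.21^2 / 4
= 4.8841 / 4
I_max = 1.221

1.221


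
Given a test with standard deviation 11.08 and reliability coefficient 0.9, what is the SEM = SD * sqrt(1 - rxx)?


SEM = SD * sqrt(1 - rxx)
SEM = 11.08 * sqrt(1 - 0.9)
SEM = 11.08 * sqrt(0.1) = 11.08 * 0.316228
SEM = 3.5038

3.5038


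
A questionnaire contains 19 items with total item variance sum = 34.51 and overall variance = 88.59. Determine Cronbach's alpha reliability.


alpha = (k/(k-1)) * (1 - sum(si^2)/s_total^2)
= (19/18) * (1 - 34.51/88.59)
alpha = 0.6444

0.6444


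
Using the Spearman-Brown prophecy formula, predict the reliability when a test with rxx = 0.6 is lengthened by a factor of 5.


r_new = (n * rxx) / (1 + (n-1) * rxx)
r_new = (5 * 0.6) / (1 + 4 * 0.6)
r_new = 3.0 / 3.4
r_new = 0.8824

0.8824


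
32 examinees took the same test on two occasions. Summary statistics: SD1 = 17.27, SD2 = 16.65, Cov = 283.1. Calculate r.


r = cov(X,Y) / (SD_X * SD_Y)
r = 283.1 / (17.27 * 16.65)
r = 283.1 / 287.5455
r = 0.9845

0.9845


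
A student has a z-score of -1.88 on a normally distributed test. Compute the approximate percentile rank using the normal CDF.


CDF(z) = 0.5 * (1 + erf(z/sqrt(2)))
erf(-1.3294) = -0.9399
CDF = 0.0301
Percentile rank = 0.0301 * 100 = 3.01

3.01


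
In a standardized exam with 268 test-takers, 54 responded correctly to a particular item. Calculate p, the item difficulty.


Item difficulty p = number correct / total examinees
p = 54 / 268
p = 0.2015

0.2015


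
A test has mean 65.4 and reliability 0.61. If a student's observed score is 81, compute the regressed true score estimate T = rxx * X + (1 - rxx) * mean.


T_est = rxx * X + (1 - rxx) * mean
T_est = 0.61 * 81 + 0.39 * 65.4
T_est = 49.41 + 25.506
T_est = 74.916

74.916


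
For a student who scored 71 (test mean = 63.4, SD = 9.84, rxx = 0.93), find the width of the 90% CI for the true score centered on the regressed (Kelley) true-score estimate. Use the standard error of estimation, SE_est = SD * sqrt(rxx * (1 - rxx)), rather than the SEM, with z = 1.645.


True score estimate = 0.93*71 + 0.07*63.4 = 70.468
SE_est = SD * sqrt(rxx * (1 - rxx)) = 9.84 * sqrt(0.93 * 0.07) = 9.84 * sqrt(0.0651) = 2.510647
CI = T_est +/- z * SE_est, so width = 2 * z * SE_est = 2 * 1.645 * 2.510647
Width = 8.26

8.26


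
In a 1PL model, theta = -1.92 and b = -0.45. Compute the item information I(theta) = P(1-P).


P = 1/(1+exp(-(-1.92--0.45))) = 0.1869
I = P*(1-P) = 0.1869 * 0.8131
I = 0.152

0.152


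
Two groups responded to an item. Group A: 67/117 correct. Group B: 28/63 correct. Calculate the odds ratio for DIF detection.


Odds_A = 67/50 = 1.34
Odds_B = 28/35 = 0.8
OR = Odds_A / Odds_B = 1.34 / 0.8
Exactly, OR = (67 * 35) / (50 * 28) = 2345 / 1400
OR = 1.675

1.675


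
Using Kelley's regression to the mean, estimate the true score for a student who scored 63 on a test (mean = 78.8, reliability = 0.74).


T_est = rxx * X + (1 - rxx) * mean
T_est = 0.74 * 63 + 0.26 * 78.8
T_est = 46.62 + 20.488
T_est = 67.108

67.108


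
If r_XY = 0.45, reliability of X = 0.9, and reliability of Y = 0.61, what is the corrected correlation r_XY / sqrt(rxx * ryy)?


r_corrected = rxy / sqrt(rxx * ryy)
= 0.45 / sqrt(0.9 * 0.61)
= 0.45 / sqrt(0.549)
= 0.45 / 0.740945
r_corrected = 0.6073

0.6073


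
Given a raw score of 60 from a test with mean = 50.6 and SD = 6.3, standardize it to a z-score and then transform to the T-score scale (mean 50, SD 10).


z = (X - mean) / SD = (60 - 50.6) / 6.3
z = 9.4 / 6.3
z = 1.4921
T-score = T = 50 + 10z
Carry z at full precision (z = 9.4 / 6.3) into the conversion:
T-score = 50 + 10 * (9.4 / 6.3) = 50 + 94 / 6.3
T-score = 50 + 14.9206
T-score = 64.9206

64.9206


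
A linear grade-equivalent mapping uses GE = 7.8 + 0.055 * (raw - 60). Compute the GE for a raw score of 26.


raw - median = 26 - 60 = -34
slope * diff = 0.055 * -34 = -1.87
GE = 7.8 + -1.87
GE = 5.93

5.93


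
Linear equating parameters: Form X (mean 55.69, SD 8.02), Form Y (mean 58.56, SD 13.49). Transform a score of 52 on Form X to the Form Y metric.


slope = SD_Y / SD_X = 13.49 / 8.02 ~ 1.682
intercept = mean_Y - slope * mean_X = 58.56 - (13.49 / 8.02) * 55.69 ~ -35.1131
Y = slope * X + intercept. To avoid rounding drift from the rounded slope/intercept, evaluate the equivalent form Y = mean_Y + SD_Y * (X - mean_X) / SD_X at full precision:
Y = 58.56 + 13.49 * (52 - 55.69) / 8.02
Y = 58.56 - 13.49 * 3.69 / 8.02
Y = 58.56 - 49.7781 / 8.02
Y = 58.56 - 6.2067
Y = 52.3533

52.3533


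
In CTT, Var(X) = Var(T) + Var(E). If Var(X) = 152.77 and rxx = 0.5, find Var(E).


var_true = rxx * var_obs = 0.5 * 152.77 = 76.385
var_error = var_obs - var_true
var_error = 152.77 - 76.385
var_error = 76.385

76.385


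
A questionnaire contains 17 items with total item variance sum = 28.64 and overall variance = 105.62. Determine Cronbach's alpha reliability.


alpha = (k/(k-1)) * (1 - sum(si^2)/s_total^2)
= (17/16) * (1 - 28.64/105.62)
alpha = 0.7744

0.7744


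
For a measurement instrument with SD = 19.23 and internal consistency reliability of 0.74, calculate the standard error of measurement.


SEM = SD * sqrt(1 - rxx)
SEM = 19.23 * sqrt(1 - 0.74)
SEM = 19.23 * sqrt(0.26) = 19.23 * 0.509902
SEM = 9.8054

9.8054


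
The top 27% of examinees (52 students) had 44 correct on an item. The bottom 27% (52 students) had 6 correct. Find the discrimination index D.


p_upper = 44/52 = 0.8462
p_lower = 6/52 = 0.1154
D = 0.8462 - 0.1154 = 0.7308

0.7308


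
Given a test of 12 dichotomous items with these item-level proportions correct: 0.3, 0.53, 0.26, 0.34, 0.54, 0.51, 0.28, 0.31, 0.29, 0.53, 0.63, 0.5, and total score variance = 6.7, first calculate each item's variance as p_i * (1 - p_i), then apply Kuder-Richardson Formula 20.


For each item, compute p_i * q_i:
  Item 1: 0.3 * 0.7 = 0.21
  Item 2: 0.53 * 0.47 = 0.2491
  Item 3: 0.26 * 0.74 = 0.1924
  Item 4: 0.34 * 0.66 = 0.2244
  Item 5: 0.54 * 0.46 = 0.2484
  Item 6: 0.51 * 0.49 = 0.2499
  Item 7: 0.28 * 0.72 = 0.2016
  Item 8: 0.31 * 0.69 = 0.2139
  Item 9: 0.29 * 0.71 = 0.2059
  Item 10: 0.53 * 0.47 = 0.2491
  Item 11: 0.63 * 0.37 = 0.2331
  Item 12: 0.5 * 0.5 = 0.25
Sum(p_i * q_i) = 0.21 + 0.2491 + 0.1924 + 0.2244 + 0.2484 + 0.2499 + 0.2016 + 0.2139 + 0.2059 + 0.2491 + 0.2331 + 0.25 = 2.7278
KR-20 = (k/(k-1)) * (1 - Sum(p_i*q_i) / Var_total)
= (12/11) * (1 - 2.7278/6.7)
= 1.0909 * 0.5929
KR-20 = 0.6468

0.6468


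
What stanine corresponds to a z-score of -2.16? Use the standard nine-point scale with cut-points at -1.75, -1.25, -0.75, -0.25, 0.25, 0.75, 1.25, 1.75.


Stanine boundaries: [-1.75, -1.25, -0.75, -0.25, 0.25, 0.75, 1.25, 1.75]
z = -2.16
Check each boundary:
  z < -1.75
  z < -1.25
  z < -0.75
  z < -0.25
  z < 0.25
  z < 0.75
  z < 1.25
  z < 1.75
Highest qualifying boundary gives stanine = 1

1


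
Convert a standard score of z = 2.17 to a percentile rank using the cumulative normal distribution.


CDF(z) = 0.5 * (1 + erf(z/sqrt(2)))
erf(1.5344) = 0.97
CDF = 0.985
Percentile rank = 0.985 * 100 = 98.5

98.5


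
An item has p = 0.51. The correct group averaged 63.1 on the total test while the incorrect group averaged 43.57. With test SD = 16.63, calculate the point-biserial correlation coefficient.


q = 1 - p = 0.49
rpb = ((M1 - M0) / SD) * sqrt(p * q)
rpb = ((63.1 - 43.57) / 16.63) * sqrt(0.51 * 0.49)
rpb = 0.5871

0.5871


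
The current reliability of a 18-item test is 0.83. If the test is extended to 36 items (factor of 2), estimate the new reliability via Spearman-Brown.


r_new = (n * rxx) / (1 + (n-1) * rxx)
r_new = (2 * 0.83) / (1 + 1 * 0.83)
r_new = 1.66 / 1.83
r_new = 0.9071

0.9071


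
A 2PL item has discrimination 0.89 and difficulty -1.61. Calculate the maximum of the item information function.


For 2PL, max info at theta = b = -1.61
I_max = a^2 / 4 = 0.89^2 / 4
= 0.7921 / 4
I_max = 0.198

0.198


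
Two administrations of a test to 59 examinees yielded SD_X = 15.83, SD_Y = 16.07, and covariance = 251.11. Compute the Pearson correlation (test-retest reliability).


r = cov(X,Y) / (SD_X * SD_Y)
r = 251.11 / (15.83 * 16.07)
r = 251.11 / 254.3881
r = 0.9871

0.9871


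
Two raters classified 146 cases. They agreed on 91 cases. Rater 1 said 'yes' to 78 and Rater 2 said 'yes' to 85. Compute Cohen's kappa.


P_o = 91/146 = 0.623288
P_e = (78*85 + 68*61) / 21316 = 0.50563
kappa = (P_o - P_e) / (1 - P_e)
kappa = (0.623288 - 0.50563) / (1 - 0.50563)
kappa = 0.238

0.238


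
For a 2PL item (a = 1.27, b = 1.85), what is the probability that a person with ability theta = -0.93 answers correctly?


a*(theta - b) = 1.27 * (-0.93 - 1.85) = -3.5306
exp(--3.5306) = 34.1444
P = 1 / (1 + 34.1444)
P = 0.0285

0.0285


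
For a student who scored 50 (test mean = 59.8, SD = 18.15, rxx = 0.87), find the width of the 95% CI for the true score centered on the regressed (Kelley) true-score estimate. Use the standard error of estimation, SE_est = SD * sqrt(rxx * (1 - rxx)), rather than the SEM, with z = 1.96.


True score estimate = 0.87*50 + 0.13*59.8 = 51.274
SE_est = SD * sqrt(rxx * (1 - rxx)) = 18.15 * sqrt(0.87 * 0.13) = 18.15 * sqrt(0.1131) = 6.103907
CI = T_est +/- z * SE_est, so width = 2 * z * SE_est = 2 * 1.96 * 6.103907
Width = 23.9273

23.9273


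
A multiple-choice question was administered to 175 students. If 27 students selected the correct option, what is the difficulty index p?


Item difficulty p = number correct / total examinees
p = 27 / 175
p = 0.1543

0.1543


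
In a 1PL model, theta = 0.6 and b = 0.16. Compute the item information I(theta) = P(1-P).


P = 1/(1+exp(-(0.6-0.16))) = 0.6083
I = P*(1-P) = 0.6083 * 0.3917
I = 0.2383

0.2383


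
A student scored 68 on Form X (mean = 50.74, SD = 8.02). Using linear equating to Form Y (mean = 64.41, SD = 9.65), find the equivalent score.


slope = SD_Y / SD_X = 9.65 / 8.02 ~ 1.2032
intercept = mean_Y - slope * mean_X = 64.41 - (9.65 / 8.02) * 50.74 ~ 3.3575
Y = slope * X + intercept. To avoid rounding drift from the rounded slope/intercept, evaluate the equivalent form Y = mean_Y + SD_Y * (X - mean_X) / SD_X at full precision:
Y = 64.41 + 9.65 * (68 - 50.74) / 8.02
Y = 64.41 + 9.65 * 17.26 / 8.02
Y = 64.41 + 166.559 / 8.02
Y = 64.41 + 20.768
Y = 85.178

85.178


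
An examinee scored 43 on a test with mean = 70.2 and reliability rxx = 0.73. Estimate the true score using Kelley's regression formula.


T_est = rxx * X + (1 - rxx) * mean
T_est = 0.73 * 43 + 0.27 * 70.2
T_est = 31.39 + 18.954
T_est = 50.344

50.344


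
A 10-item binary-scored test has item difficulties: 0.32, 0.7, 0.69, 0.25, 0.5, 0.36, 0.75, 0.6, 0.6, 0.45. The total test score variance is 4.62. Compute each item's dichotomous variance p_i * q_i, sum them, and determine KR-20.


For each item, compute p_i * q_i:
  Item 1: 0.32 * 0.68 = 0.2176
  Item 2: 0.7 * 0.3 = 0.21
  Item 3: 0.69 * 0.31 = 0.2139
  Item 4: 0.25 * 0.75 = 0.1875
  Item 5: 0.5 * 0.5 = 0.25
  Item 6: 0.36 * 0.64 = 0.2304
  Item 7: 0.75 * 0.25 = 0.1875
  Item 8: 0.6 * 0.4 = 0.24
  Item 9: 0.6 * 0.4 = 0.24
  Item 10: 0.45 * 0.55 = 0.2475
Sum(p_i * q_i) = 0.2176 + 0.21 + 0.2139 + 0.1875 + 0.25 + 0.2304 + 0.1875 + 0.24 + 0.24 + 0.2475 = 2.2244
KR-20 = (k/(k-1)) * (1 - Sum(p_i*q_i) / Var_total)
= (10/9) * (1 - 2.2244/4.62)
= 1.1111 * 0.5185
KR-20 = 0.5761

0.5761


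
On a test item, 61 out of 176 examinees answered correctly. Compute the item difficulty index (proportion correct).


Item difficulty p = number correct / total examinees
p = 61 / 176
p = 0.3466

0.3466


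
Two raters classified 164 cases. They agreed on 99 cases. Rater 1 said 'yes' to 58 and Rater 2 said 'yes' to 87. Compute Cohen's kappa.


P_o = 99/164 = 0.603659
P_e = (58*87 + 106*77) / 26896 = 0.491077
kappa = (P_o - P_e) / (1 - P_e)
kappa = (0.603659 - 0.491077) / (1 - 0.491077)
kappa = 0.2212

0.2212


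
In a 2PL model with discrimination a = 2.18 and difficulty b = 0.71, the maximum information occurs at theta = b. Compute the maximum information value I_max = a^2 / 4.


For 2PL, max info at theta = b = 0.71
I_max = a^2 / 4 = 2.18^2 / 4
= 4.7524 / 4
I_max = 1.1881

1.1881


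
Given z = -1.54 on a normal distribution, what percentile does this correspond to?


CDF(z) = 0.5 * (1 + erf(z/sqrt(2)))
erf(-1.0889) = -0.8764
CDF = 0.0618
Percentile rank = 0.0618 * 100 = 6.18

6.18


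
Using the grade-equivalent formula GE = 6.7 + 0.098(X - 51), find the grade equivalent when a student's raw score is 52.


raw - median = 52 - 51 = 1
slope * diff = 0.098 * 1 = 0.098
GE = 6.7 + 0.098
GE = 6.798

6.798


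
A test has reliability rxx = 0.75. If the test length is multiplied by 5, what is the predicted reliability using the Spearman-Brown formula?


r_new = (n * rxx) / (1 + (n-1) * rxx)
r_new = (5 * 0.75) / (1 + 4 * 0.75)
r_new = 3.75 / 4.0
r_new = 0.9375

0.9375


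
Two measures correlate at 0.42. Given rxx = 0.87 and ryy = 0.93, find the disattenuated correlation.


r_corrected = rxy / sqrt(rxx * ryy)
= 0.42 / sqrt(0.87 * 0.93)
= 0.42 / sqrt(0.8091)
= 0.42 / 0.8995
r_corrected = 0.4669

0.4669


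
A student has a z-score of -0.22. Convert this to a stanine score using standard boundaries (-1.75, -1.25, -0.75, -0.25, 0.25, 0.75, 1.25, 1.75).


Stanine boundaries: [-1.75, -1.25, -0.75, -0.25, 0.25, 0.75, 1.25, 1.75]
z = -0.22
Check each boundary:
  z >= -1.75 -> could be stanine 2
  z >= -1.25 -> could be stanine 3
  z >= -0.75 -> could be stanine 4
  z >= -0.25 -> could be stanine 5
  z < 0.25
  z < 0.75
  z < 1.25
  z < 1.75
Highest qualifying boundary gives stanine = 5

5


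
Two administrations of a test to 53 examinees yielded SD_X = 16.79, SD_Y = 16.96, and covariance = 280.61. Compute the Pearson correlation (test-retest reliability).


r = cov(X,Y) / (SD_X * SD_Y)
r = 280.61 / (16.79 * 16.96)
r = 280.61 / 284.7584
r = 0.9854

0.9854


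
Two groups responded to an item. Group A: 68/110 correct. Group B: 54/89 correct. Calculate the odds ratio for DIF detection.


Odds_A = 68/42 = 1.619
Odds_B = 54/35 = 1.5429
OR = Odds_A / Odds_B = 1.619 / 1.5429
Exactly, OR = (68 * 35) / (42 * 54) = 2380 / 2268
OR = 1.0494

1.0494


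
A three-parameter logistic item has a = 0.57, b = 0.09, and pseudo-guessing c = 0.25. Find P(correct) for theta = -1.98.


logit = 0.57*(-1.98 - 0.09) = -1.1799
P* = 1/(1 + exp(--1.1799)) = 0.2351
P = 0.25 + (1 - 0.25) * 0.2351
P = 0.4263

0.4263


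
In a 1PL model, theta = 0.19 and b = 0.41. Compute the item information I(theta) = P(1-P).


P = 1/(1+exp(-(0.19-0.41))) = 0.4452
I = P*(1-P) = 0.4452 * 0.5548
I = 0.247

0.247
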